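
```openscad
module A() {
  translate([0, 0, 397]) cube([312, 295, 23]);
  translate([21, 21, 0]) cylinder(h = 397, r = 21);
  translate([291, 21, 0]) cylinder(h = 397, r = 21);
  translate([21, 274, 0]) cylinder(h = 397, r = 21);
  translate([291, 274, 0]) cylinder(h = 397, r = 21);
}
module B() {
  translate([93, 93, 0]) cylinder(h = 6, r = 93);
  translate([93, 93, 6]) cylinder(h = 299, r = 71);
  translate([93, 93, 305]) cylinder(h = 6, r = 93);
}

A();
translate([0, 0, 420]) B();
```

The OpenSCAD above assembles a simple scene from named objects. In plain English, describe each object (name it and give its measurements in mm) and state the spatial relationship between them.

A is a four-legged stool. The seat is a 312×295×23 mm slab whose top surface is at z = 420 mm; four round legs, each 42 mm in diameter, run from the floor (z = 0) to the underside of the seat, each leg's axis is inset half a diameter from the nearest pair of seat edges (so the leg's bounding box is flush with the corner).

B is a spool: two coaxial disc flanges of radius 93 mm and thickness 6 mm, joined by a core cylinder of radius 71 mm and height 299 mm. The lower flange rests on z = 0 and the three cylinders share a vertical axis.

The spool is on top of the stool.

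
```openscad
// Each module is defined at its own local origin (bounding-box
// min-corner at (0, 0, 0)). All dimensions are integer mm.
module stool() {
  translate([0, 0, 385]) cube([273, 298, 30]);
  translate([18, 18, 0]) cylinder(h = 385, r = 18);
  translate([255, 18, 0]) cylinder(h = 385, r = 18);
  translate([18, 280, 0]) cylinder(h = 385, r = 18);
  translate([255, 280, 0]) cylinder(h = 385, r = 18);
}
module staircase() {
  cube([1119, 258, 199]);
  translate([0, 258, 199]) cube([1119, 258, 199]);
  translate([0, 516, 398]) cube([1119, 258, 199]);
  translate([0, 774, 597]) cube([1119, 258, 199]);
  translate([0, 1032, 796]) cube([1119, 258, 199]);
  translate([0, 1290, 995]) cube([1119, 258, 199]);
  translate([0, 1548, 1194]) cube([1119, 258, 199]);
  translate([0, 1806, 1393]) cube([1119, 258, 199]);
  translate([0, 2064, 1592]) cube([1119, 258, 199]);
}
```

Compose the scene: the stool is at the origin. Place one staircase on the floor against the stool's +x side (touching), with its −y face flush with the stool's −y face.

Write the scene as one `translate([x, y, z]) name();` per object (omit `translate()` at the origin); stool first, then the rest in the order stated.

stool();
translate([273, 0, 0]) staircase();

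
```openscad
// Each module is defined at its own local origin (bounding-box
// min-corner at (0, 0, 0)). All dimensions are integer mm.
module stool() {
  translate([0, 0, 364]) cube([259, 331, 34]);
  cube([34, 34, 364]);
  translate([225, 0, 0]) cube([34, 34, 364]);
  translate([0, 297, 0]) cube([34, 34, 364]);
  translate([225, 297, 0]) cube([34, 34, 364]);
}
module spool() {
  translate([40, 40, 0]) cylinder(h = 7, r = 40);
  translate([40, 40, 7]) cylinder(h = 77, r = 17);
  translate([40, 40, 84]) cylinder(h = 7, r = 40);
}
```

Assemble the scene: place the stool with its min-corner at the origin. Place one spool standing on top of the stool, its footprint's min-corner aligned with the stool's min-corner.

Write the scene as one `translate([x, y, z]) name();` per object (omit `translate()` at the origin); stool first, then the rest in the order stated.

stool();
translate([0, 0, 398]) spool();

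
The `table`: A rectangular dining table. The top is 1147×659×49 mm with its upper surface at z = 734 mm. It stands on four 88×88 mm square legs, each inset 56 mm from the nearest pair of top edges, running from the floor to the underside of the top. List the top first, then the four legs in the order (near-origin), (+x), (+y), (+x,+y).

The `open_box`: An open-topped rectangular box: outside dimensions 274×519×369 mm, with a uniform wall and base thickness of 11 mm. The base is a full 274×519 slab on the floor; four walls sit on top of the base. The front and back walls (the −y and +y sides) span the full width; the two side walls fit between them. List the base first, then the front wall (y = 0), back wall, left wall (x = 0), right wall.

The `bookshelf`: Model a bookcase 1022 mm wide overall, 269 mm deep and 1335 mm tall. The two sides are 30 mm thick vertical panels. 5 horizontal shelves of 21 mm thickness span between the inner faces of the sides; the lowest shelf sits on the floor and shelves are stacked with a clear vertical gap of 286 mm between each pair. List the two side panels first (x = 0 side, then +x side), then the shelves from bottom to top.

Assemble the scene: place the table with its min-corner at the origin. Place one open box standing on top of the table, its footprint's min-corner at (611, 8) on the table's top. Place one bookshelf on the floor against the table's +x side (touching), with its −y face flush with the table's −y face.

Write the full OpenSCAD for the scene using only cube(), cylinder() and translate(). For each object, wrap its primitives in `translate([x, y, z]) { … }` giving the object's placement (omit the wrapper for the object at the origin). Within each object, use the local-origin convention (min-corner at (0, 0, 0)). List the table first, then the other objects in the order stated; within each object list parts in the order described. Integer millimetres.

translate([0, 0, 685]) cube([1147, 659, 49]);
translate([56, 56, 0]) cube([88, 88, 685]);
translate([1003, 56, 0]) cube([88, 88, 685]);
translate([56, 515, 0]) cube([88, 88, 685]);
translate([1003, 515, 0]) cube([88, 88, 685]);
translate([611, 8, 734]) {
  cube([274, 519, 11]);
  translate([0, 0, 11]) cube([274, 11, 358]);
  translate([0, 508, 11]) cube([274, 11, 358]);
  translate([0, 11, 11]) cube([11, 497, 358]);
  translate([263, 11, 11]) cube([11, 497, 358]);
}
translate([1147, 0, 0]) {
  cube([30, 269, 1335]);
  translate([992, 0, 0]) cube([30, 269, 1335]);
  translate([30, 0, 0]) cube([962, 269, 21]);
  translate([30, 0, 307]) cube([962, 269, 21]);
  translate([30, 0, 614]) cube([962, 269, 21]);
  translate([30, 0, 921]) cube([962, 269, 21]);
  translate([30, 0, 1228]) cube([962, 269, 21]);
}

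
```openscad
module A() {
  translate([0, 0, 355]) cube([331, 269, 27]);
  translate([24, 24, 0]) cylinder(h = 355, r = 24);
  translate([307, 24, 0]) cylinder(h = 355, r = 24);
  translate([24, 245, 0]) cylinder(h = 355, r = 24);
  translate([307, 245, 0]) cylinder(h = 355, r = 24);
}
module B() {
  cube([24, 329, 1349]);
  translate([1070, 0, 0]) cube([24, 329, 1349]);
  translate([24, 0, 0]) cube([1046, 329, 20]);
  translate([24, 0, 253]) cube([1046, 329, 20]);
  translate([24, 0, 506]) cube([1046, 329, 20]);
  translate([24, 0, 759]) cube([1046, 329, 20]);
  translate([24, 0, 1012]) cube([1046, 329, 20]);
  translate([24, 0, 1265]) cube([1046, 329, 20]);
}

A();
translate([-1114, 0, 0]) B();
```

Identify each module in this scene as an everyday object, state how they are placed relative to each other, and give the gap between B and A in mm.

The bookshelf's nearest face is 20 mm from the stool's −x face.

A is a stool. B is a bookshelf. The bookshelf is on the floor beside the stool on its −x side. The gap between the bookshelf and the stool is 20 mm.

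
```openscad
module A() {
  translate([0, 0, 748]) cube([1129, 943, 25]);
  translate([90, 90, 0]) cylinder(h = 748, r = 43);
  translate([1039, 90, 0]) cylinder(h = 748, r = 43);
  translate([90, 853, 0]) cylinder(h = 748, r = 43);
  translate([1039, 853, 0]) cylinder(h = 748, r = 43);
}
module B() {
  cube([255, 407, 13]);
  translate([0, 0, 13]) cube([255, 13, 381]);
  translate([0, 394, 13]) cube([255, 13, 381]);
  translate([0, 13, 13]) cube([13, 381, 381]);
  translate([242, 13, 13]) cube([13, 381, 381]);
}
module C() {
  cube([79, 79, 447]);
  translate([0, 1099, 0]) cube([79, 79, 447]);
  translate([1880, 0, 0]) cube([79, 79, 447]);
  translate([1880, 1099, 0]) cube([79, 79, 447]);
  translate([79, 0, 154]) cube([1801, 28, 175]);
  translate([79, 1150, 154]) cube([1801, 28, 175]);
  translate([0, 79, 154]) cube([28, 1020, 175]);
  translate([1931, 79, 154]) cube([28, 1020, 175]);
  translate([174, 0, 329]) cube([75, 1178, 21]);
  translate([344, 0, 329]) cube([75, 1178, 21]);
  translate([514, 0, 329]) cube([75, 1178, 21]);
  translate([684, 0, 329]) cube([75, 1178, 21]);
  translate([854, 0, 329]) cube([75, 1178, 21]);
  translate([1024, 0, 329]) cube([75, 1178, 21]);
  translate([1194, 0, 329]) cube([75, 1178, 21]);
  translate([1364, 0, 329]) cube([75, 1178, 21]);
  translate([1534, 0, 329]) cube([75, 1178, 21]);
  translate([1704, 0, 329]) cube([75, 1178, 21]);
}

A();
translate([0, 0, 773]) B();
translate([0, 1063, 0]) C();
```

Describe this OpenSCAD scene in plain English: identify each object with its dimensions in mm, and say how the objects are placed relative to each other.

A is a rectangular dining table. The top is 1129×943×25 mm with its upper surface at z = 773 mm. It stands on four round legs of 86 mm diameter, each leg's bounding box inset 47 mm from the nearest pair of top edges, running from the floor to the underside of the top.

B is an open storage box with external size 255×407×394 mm and wall thickness 13 mm (the base is also 13 mm thick). The base covers the whole footprint; the four walls stand on the base, with the y-facing walls full-width and the x-facing walls fitting between their inner faces.

C is a bed frame 1959 mm long (x) by 1178 mm wide (y). Four 79×79 mm corner posts, 447 mm tall, at the corners of the footprint. Four rails of 28 mm thickness and 175 mm height run between adjacent posts with their undersides at z = 154 mm, their outer faces flush with the outside of the frame (the two x-running rails run between the posts' inner faces; the two y-running rails run between the posts' inner faces). 10 slats, each 75 mm wide (x) and 21 mm thick, lie across the top of the two x-running rails, running the full 1178 mm width of the frame in y; the slats are evenly spaced along x between the inner faces of the end posts with equal gaps (rounded down to the nearest mm) at the −x end and between each pair — any rounding remainder accumulates at the +x end.

The open box is on top of the table. The bed frame is on the floor beside the table on its +y side.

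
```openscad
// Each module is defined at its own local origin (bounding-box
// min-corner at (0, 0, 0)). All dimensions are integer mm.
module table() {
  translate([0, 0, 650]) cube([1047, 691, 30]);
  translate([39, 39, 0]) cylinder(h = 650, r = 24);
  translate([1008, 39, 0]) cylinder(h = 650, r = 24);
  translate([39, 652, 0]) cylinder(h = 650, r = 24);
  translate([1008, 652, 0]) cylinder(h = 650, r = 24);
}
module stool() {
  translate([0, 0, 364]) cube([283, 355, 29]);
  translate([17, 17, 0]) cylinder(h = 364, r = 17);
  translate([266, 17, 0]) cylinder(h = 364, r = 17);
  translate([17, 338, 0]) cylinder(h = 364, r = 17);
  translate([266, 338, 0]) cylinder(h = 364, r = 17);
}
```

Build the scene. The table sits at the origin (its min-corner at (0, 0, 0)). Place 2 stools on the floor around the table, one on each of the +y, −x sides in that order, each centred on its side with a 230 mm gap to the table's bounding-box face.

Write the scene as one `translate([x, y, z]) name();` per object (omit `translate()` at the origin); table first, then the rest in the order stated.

table();
translate([382, 921, 0]) stool();
translate([-513, 168, 0]) stool();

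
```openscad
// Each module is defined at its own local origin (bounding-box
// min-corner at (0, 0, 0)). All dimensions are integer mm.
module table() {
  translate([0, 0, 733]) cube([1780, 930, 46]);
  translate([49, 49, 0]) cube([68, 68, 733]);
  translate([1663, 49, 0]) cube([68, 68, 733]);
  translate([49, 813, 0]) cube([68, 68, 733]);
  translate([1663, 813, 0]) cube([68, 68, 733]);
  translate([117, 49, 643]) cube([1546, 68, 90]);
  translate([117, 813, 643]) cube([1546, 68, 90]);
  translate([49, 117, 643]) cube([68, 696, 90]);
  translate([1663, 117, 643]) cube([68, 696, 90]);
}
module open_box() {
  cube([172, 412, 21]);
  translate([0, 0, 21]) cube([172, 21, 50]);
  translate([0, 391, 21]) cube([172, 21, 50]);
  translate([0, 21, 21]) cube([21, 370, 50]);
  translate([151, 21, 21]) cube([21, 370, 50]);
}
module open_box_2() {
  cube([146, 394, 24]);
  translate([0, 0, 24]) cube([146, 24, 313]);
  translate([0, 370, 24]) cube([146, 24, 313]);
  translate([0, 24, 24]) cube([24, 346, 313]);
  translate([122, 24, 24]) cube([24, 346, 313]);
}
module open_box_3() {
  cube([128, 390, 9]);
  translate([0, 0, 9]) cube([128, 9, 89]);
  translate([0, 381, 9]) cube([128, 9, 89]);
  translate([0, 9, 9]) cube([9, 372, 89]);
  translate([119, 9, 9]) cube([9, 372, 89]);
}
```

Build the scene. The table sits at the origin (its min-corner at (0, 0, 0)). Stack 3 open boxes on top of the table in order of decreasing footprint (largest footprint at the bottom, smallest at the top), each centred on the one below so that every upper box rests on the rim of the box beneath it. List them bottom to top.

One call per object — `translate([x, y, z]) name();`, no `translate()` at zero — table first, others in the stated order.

table();
translate([804, 259, 779]) open_box();
translate([817, 268, 850]) open_box_2();
translate([826, 270, 1187]) open_box_3();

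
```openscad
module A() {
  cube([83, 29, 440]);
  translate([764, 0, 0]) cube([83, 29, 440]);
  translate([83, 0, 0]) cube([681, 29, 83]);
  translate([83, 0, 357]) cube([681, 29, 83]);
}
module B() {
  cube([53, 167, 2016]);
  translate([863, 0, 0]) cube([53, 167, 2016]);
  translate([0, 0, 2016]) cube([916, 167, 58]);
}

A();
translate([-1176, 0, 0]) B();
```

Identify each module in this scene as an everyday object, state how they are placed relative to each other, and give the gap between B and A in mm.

A is a picture frame. B is a door frame. The door frame is on the floor beside the picture frame on its −x side. The gap between the door frame and the picture frame is 260 mm.

The door frame's nearest face is 260 mm from the picture frame's −x face.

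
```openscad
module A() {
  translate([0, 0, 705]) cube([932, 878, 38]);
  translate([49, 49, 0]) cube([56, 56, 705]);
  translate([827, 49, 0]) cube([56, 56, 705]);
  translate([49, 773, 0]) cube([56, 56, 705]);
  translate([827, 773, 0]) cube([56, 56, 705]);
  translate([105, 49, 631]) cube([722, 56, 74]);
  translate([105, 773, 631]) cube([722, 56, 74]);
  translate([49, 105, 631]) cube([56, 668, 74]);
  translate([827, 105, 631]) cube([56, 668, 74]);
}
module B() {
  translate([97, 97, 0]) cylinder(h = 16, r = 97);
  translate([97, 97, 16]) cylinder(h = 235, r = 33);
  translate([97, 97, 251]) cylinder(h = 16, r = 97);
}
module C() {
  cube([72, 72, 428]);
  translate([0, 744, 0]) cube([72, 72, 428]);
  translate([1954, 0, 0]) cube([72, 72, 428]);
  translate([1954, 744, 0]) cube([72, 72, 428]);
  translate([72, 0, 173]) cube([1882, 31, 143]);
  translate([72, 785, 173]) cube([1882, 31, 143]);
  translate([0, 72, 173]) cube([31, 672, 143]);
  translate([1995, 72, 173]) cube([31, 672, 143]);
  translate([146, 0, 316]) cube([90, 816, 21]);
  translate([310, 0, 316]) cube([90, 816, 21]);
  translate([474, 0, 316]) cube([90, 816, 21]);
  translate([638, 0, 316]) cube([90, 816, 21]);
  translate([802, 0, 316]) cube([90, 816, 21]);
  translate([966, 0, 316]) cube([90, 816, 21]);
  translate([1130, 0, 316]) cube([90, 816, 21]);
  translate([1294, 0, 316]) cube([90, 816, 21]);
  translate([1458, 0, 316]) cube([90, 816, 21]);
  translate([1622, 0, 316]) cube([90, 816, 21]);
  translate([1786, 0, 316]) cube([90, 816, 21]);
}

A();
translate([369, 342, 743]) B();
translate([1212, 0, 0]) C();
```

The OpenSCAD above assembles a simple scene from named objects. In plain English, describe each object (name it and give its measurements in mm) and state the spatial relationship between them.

A is a rectangular dining table. The top is 932×878×38 mm with its upper surface at z = 743 mm. It stands on four 56×56 mm square legs, each inset 49 mm from the nearest pair of top edges, running from the floor to the underside of the top. Four apron rails, 56 mm thick and 74 mm tall, run between adjacent legs with their top edges flush with the underside of the top and their outer faces flush with the legs' outer faces.

B is a spool: two coaxial disc flanges of radius 97 mm and thickness 16 mm, joined by a core cylinder of radius 33 mm and height 235 mm. The lower flange rests on z = 0 and the three cylinders share a vertical axis.

C is a bed frame 2026 mm long (x) by 816 mm wide (y). Four 72×72 mm corner posts, 428 mm tall, at the corners of the footprint. Four rails of 31 mm thickness and 143 mm height run between adjacent posts with their undersides at z = 173 mm, their outer faces flush with the outside of the frame (the two x-running rails run between the posts' inner faces; the two y-running rails run between the posts' inner faces). 11 slats, each 90 mm wide (x) and 21 mm thick, lie across the top of the two x-running rails, running the full 816 mm width of the frame in y; the slats are evenly spaced along x between the inner faces of the end posts with equal gaps (rounded down to the nearest mm) at the −x end and between each pair — any rounding remainder accumulates at the +x end.

The spool is on top of the table, centred. The bed frame is on the floor beside the table on its +x side.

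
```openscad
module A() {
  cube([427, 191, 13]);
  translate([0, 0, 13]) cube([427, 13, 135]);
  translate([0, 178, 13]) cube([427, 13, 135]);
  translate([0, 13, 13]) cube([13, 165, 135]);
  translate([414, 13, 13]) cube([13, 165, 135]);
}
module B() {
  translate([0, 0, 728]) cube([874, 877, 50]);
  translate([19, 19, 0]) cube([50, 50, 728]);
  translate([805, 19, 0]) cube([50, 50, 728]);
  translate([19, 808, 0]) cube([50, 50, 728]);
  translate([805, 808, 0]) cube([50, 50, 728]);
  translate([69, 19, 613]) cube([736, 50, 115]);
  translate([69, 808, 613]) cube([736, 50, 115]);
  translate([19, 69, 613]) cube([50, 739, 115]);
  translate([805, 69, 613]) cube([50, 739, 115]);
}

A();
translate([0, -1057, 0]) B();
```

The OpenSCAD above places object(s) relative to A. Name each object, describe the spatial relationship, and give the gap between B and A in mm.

The table's nearest face is 180 mm from the open box's −y face.

A is an open box. B is a table. The table is on the floor beside the open box on its −y side. The gap between the table and the open box is 180 mm.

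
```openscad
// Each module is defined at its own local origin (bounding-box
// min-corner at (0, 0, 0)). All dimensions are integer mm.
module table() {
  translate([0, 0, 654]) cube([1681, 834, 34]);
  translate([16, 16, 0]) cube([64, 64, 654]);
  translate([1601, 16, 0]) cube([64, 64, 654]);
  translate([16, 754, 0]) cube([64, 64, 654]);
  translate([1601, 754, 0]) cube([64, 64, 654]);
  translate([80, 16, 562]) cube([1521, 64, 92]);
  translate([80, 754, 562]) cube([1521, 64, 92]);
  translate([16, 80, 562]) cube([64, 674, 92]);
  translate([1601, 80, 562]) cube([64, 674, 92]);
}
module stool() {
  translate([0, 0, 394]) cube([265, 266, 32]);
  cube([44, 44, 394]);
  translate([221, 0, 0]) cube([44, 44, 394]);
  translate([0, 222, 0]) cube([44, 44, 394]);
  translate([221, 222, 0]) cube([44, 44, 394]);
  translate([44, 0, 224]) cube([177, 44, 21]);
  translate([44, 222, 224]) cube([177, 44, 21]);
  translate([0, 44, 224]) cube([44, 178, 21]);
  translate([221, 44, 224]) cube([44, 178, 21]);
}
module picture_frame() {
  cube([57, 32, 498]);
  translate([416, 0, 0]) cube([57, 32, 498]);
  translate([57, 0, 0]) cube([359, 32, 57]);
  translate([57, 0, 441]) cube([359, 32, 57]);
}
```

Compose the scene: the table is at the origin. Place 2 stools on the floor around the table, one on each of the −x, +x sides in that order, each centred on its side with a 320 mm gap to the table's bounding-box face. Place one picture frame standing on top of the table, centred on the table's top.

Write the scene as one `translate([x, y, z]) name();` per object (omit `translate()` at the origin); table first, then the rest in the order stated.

table();
translate([-585, 284, 0]) stool();
translate([2001, 284, 0]) stool();
translate([604, 401, 688]) picture_frame();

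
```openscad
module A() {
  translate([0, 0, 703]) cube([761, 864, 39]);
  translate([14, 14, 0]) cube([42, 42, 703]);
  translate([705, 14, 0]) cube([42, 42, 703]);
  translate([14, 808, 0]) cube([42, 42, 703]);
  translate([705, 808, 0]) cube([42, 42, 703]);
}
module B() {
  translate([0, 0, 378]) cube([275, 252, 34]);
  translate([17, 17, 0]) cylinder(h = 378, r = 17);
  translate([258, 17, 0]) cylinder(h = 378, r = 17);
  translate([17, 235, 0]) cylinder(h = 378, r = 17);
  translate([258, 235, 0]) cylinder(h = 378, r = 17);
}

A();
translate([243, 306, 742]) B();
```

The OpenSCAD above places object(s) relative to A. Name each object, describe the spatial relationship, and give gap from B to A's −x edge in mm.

The stool's min-x is at 243; the table's min-x is 0; gap = 243 mm.

A is a table. B is a stool. The stool is on top of the table, centred. The gap from the stool to the table's −x edge is 243 mm.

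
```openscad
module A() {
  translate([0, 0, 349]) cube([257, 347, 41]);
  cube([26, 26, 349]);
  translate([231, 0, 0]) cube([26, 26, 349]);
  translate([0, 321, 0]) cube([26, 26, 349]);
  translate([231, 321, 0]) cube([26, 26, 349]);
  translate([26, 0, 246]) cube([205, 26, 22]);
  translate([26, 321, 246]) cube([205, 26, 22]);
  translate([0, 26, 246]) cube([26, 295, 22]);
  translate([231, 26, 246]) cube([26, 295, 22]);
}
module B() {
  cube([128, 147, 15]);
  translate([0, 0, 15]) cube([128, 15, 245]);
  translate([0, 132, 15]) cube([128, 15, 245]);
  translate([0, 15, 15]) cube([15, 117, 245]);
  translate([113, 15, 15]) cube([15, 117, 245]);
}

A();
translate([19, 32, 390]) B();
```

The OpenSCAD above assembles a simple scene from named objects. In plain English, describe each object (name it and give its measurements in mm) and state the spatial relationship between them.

A is a four-legged stool. The seat is a 257×347×41 mm slab whose top surface is at z = 390 mm; four square legs, each 26×26 mm in cross-section, run from the floor (z = 0) to the underside of the seat, each flush with a corner of the seat. Four stretchers, 26 mm wide and 22 mm tall, connect adjacent legs with their undersides at z = 246 mm, each running between the inner faces of the legs it joins and aligned with the legs' outer faces on the other axis.

B is an open-topped rectangular box: outside dimensions 128×147×260 mm, with a uniform wall and base thickness of 15 mm. The base is a full 128×147 slab on the floor; four walls sit on top of the base. The front and back walls (the −y and +y sides) span the full width; the two side walls fit between them.

The open box is on top of the stool.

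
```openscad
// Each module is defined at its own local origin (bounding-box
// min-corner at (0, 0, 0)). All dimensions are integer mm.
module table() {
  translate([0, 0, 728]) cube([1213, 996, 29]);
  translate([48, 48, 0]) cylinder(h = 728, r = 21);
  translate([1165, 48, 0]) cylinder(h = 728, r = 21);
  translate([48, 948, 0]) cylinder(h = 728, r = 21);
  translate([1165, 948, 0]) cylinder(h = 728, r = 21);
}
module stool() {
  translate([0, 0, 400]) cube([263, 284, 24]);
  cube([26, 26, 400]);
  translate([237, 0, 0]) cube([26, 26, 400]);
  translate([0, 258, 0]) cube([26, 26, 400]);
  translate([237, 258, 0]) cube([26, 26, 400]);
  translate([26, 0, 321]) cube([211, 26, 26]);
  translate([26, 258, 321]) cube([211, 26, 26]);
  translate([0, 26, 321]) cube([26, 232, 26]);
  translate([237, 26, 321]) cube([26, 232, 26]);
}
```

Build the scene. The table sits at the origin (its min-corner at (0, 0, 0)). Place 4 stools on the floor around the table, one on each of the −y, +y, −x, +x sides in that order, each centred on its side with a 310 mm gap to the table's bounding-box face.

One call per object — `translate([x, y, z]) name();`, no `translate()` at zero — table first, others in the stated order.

table();
translate([475, -594, 0]) stool();
translate([475, 1306, 0]) stool();
translate([-573, 356, 0]) stool();
translate([1523, 356, 0]) stool();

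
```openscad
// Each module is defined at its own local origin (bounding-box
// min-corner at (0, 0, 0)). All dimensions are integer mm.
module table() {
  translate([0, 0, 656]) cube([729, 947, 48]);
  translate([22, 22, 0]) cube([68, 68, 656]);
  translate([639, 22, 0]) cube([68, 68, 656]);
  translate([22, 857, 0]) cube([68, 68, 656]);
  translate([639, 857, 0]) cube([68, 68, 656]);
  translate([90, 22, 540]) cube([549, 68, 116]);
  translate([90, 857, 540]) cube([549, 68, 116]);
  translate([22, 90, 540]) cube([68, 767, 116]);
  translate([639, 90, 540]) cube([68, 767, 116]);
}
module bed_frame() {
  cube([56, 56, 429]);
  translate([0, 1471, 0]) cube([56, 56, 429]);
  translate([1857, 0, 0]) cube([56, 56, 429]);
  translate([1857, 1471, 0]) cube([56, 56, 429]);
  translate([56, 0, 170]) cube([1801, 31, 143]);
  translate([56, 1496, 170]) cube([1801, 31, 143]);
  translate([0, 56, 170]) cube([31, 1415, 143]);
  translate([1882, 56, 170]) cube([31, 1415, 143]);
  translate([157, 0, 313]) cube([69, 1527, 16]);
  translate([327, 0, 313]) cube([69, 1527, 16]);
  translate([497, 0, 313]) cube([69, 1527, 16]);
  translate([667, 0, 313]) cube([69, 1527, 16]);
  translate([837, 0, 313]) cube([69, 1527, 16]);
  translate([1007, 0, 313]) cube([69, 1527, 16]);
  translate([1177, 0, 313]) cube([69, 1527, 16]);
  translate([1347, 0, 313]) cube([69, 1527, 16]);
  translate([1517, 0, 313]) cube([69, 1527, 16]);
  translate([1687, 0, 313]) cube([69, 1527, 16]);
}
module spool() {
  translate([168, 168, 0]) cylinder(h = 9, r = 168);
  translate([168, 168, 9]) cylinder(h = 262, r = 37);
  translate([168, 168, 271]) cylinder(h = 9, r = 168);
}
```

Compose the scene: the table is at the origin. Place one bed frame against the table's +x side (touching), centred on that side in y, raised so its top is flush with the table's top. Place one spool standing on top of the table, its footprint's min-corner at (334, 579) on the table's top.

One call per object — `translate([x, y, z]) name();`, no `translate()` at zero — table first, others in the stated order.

table();
translate([729, -290, 275]) bed_frame();
translate([334, 579, 704]) spool();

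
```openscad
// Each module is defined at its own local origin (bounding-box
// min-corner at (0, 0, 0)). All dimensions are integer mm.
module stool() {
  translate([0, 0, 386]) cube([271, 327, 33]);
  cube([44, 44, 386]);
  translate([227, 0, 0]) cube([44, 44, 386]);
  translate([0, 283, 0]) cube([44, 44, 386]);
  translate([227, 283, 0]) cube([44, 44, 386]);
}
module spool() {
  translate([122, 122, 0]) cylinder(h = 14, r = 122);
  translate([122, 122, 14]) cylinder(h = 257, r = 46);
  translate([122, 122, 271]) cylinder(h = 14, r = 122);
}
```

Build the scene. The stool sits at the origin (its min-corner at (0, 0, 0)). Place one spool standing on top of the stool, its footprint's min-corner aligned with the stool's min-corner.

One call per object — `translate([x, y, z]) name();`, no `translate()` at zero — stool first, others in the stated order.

stool();
translate([0, 0, 419]) spool();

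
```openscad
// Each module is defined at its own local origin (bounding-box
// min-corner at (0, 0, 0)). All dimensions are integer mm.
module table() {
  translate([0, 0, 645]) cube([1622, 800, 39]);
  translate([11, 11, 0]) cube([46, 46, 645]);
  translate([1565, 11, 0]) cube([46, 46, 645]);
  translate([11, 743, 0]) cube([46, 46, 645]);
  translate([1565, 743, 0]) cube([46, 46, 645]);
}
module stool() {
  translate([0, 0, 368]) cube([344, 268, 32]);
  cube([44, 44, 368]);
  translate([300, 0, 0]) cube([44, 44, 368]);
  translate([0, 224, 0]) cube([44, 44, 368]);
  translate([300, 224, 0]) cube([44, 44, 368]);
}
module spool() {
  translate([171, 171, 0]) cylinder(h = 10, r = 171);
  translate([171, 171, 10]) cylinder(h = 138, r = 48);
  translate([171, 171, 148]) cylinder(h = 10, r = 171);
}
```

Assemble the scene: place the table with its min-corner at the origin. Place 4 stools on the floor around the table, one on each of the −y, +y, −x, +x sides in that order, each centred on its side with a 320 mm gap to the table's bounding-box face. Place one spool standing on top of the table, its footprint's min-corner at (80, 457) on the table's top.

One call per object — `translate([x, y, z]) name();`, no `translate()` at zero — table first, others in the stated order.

table();
translate([639, -588, 0]) stool();
translate([639, 1120, 0]) stool();
translate([-664, 266, 0]) stool();
translate([1942, 266, 0]) stool();
translate([80, 457, 684]) spool();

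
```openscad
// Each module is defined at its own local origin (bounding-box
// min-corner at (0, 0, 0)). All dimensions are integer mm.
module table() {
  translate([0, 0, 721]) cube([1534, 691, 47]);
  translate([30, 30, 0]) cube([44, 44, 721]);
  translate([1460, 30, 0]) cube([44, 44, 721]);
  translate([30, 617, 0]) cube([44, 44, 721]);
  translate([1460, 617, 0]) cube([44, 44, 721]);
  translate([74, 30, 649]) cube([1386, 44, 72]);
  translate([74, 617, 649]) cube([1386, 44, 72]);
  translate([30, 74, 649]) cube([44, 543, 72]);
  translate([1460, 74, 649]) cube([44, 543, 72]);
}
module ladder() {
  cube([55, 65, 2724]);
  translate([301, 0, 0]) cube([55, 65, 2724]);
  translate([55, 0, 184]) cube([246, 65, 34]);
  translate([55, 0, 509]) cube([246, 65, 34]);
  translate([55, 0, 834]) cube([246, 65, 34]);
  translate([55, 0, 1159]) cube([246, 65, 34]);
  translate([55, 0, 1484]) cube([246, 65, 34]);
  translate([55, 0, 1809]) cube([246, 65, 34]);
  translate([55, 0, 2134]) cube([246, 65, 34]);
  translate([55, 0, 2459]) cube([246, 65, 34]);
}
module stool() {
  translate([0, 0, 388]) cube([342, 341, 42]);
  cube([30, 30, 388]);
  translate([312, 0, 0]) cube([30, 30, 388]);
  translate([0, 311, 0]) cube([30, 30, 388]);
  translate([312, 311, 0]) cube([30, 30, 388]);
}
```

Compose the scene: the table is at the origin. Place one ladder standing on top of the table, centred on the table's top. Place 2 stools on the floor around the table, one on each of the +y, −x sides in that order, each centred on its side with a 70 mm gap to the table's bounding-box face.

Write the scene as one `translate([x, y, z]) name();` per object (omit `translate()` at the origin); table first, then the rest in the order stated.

table();
translate([589, 313, 768]) ladder();
translate([596, 761, 0]) stool();
translate([-412, 175, 0]) stool();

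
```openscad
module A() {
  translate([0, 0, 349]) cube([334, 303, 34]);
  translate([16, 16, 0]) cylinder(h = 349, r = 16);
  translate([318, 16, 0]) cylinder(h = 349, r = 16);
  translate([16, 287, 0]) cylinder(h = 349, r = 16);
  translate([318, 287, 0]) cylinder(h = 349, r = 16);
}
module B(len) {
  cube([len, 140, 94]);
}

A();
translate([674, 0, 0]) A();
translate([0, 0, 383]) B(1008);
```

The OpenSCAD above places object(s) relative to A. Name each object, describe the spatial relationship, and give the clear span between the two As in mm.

A is a stool. B is a beam. A beam spans the tops of two stools. The clear span between the two stools is 340 mm.

Second stool starts at x = 674; first ends at x = 334; clear span = 674 − 334 = 340 mm.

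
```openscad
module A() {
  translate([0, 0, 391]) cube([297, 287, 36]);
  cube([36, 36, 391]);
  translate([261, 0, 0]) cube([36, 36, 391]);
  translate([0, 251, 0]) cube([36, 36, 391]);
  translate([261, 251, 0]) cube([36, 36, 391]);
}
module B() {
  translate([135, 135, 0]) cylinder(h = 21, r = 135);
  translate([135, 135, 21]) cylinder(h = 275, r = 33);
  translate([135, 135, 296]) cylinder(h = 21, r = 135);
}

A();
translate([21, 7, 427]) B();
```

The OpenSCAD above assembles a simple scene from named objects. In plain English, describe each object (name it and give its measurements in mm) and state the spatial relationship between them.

A is a simple wooden stool: a rectangular seat 297 mm (x) by 287 mm (y), 36 mm thick, top face at z = 427 mm, on four square legs, each 36×36 mm in cross-section. The legs rest on z = 0, each flush with a corner of the seat.

B is a spool: two coaxial disc flanges of radius 135 mm and thickness 21 mm, joined by a core cylinder of radius 33 mm and height 275 mm. The lower flange rests on z = 0 and the three cylinders share a vertical axis.

The spool is on top of the stool.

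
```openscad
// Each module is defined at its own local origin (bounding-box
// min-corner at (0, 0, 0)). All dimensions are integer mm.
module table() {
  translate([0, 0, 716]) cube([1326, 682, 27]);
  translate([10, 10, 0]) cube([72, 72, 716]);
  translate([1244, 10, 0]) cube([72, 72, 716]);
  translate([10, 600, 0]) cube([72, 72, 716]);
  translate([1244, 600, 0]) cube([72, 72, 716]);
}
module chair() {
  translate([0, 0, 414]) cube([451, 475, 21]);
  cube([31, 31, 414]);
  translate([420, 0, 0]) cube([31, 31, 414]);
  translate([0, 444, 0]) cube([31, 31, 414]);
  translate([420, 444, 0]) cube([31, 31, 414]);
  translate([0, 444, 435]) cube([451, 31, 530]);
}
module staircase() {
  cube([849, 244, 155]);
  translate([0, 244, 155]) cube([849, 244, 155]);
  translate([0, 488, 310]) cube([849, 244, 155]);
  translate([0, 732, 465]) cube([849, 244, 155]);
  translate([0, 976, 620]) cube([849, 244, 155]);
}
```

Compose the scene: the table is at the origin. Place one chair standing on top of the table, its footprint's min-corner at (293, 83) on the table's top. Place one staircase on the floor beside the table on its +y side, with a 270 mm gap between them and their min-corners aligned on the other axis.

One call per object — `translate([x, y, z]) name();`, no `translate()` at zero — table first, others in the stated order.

table();
translate([293, 83, 743]) chair();
translate([0, 952, 0]) staircase();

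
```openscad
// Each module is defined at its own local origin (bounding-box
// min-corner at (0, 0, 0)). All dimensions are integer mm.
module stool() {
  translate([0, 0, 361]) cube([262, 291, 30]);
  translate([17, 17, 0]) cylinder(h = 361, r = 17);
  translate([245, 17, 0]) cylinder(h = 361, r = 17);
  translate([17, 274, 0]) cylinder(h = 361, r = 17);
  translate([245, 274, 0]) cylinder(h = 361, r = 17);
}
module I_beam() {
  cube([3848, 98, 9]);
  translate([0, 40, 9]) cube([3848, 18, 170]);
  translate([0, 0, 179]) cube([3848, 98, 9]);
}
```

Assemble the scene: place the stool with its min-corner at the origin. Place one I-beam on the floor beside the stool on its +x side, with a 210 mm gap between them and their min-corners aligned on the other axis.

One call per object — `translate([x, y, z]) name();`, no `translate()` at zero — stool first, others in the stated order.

stool();
translate([472, 0, 0]) I_beam();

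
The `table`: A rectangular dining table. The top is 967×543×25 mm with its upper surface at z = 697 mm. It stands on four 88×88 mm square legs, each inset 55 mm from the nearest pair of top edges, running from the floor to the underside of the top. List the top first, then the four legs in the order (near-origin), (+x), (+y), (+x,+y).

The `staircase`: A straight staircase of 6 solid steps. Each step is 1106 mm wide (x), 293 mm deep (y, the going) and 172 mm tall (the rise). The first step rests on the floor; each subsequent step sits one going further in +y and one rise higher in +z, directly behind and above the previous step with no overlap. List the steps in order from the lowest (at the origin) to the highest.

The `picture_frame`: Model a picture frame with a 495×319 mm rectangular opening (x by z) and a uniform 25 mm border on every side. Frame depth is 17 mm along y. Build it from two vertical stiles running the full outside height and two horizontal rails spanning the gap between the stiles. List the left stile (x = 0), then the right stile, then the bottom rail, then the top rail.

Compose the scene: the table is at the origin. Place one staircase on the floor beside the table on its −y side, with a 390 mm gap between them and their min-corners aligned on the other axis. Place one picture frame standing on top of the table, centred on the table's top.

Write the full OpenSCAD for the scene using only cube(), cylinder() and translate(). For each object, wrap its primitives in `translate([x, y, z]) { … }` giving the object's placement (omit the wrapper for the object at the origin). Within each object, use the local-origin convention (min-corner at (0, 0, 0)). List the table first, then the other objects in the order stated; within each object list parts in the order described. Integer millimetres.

translate([0, 0, 672]) cube([967, 543, 25]);
translate([55, 55, 0]) cube([88, 88, 672]);
translate([824, 55, 0]) cube([88, 88, 672]);
translate([55, 400, 0]) cube([88, 88, 672]);
translate([824, 400, 0]) cube([88, 88, 672]);
translate([0, -2148, 0]) {
  cube([1106, 293, 172]);
  translate([0, 293, 172]) cube([1106, 293, 172]);
  translate([0, 586, 344]) cube([1106, 293, 172]);
  translate([0, 879, 516]) cube([1106, 293, 172]);
  translate([0, 1172, 688]) cube([1106, 293, 172]);
  translate([0, 1465, 860]) cube([1106, 293, 172]);
}
translate([211, 263, 697]) {
  cube([25, 17, 369]);
  translate([520, 0, 0]) cube([25, 17, 369]);
  translate([25, 0, 0]) cube([495, 17, 25]);
  translate([25, 0, 344]) cube([495, 17, 25]);
}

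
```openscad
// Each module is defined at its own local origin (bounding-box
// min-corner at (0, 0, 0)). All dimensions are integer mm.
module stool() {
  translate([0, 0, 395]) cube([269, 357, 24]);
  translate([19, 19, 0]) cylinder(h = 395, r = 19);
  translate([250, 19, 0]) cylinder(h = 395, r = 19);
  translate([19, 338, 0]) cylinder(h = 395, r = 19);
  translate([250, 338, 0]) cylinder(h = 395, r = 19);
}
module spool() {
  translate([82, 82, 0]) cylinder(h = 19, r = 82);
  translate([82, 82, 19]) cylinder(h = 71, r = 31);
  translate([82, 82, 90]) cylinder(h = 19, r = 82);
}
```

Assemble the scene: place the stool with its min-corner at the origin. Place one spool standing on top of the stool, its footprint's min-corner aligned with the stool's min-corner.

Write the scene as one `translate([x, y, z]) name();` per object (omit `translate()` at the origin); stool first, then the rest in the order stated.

stool();
translate([0, 0, 419]) spool();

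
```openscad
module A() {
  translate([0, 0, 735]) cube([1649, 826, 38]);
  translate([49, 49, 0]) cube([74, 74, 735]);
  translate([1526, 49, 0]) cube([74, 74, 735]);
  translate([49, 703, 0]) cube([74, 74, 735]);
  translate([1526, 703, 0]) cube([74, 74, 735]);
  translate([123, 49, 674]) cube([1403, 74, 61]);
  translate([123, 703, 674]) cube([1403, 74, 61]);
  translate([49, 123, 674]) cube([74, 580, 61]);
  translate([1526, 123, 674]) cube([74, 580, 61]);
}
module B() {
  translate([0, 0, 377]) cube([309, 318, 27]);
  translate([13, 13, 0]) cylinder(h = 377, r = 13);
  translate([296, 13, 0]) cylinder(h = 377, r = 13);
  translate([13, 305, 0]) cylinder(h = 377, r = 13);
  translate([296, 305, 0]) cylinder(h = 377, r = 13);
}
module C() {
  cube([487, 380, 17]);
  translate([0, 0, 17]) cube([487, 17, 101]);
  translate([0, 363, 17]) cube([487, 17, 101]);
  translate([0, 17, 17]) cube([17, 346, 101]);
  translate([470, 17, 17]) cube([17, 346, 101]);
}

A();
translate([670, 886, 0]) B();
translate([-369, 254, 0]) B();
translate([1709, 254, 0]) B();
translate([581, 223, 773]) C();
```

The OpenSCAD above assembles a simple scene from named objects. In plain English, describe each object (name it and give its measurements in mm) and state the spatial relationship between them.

A is a rectangular dining table. The top is 1649×826×38 mm with its upper surface at z = 773 mm. It stands on four 74×74 mm square legs, each inset 49 mm from the nearest pair of top edges, running from the floor to the underside of the top. Four apron rails, 74 mm thick and 61 mm tall, run between adjacent legs with their top edges flush with the underside of the top and their outer faces flush with the legs' outer faces.

B is a four-legged stool. The seat is a 309×318×27 mm slab whose top surface is at z = 404 mm; four round legs, each 26 mm in diameter, run from the floor (z = 0) to the underside of the seat, each leg's axis is inset half a diameter from the nearest pair of seat edges (so the leg's bounding box is flush with the corner).

C is an open storage box with external size 487×380×118 mm and wall thickness 17 mm (the base is also 17 mm thick). The base covers the whole footprint; the four walls stand on the base, with the y-facing walls full-width and the x-facing walls fitting between their inner faces.

Three stools sit around the table at the +y, −x, +x sides. The open box is on top of the table, centred.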